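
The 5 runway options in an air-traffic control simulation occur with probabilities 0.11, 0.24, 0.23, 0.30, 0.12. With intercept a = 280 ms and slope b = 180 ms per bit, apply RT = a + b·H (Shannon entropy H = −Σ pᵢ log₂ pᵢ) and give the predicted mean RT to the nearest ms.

680 ms

H = 0.11·log₂(1/0.11) + 0.24·log₂(1/0.24) + 0.23·log₂(1/0.23) + 0.30·log₂(1/0.30) + 0.12·log₂(1/0.12) = 2.2202 bits.
RT = 280 + 180 × 2.2202 = 679.64 ms.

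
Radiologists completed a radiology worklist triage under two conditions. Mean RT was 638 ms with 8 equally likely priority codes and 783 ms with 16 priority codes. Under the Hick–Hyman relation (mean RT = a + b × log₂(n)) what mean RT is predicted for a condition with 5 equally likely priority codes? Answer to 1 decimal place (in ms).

539.7 ms

With log₂ n on the abscissa the relation is linear; from the two conditions:
  b = (783 − 638) / (log₂ 16 − log₂ 8) = 145 / (4 − 3) = 145.000 ms/bit
  a = 638 − 145.000 × 3 = 203.000 ms
Then RT(5) = 203.000 + 145.000 × log₂ 5 = 203.000 + 145.000 × 2.3219 ≈ 539.680 ms.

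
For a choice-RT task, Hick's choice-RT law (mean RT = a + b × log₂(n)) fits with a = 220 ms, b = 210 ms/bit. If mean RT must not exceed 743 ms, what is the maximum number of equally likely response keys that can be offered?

5

210·log₂ n ≤ 743 − 220 = 523, giving log₂ n ≤ 2.4905 and n ≤ 5.620. The largest whole number is 5.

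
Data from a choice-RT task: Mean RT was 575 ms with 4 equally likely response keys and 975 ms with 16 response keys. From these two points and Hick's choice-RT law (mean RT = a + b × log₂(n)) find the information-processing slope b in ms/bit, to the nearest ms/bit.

b = (RT₂ − RT₁)/(log₂ n₂ − log₂ n₁) = (975 − 575)/(4 − 2) = 200 ms/bit.

200 ms/bit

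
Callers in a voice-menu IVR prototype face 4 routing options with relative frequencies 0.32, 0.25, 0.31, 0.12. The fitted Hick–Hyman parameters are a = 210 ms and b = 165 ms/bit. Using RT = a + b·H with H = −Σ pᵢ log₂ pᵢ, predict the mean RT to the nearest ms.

H = 0.32·log₂(1/0.32) + 0.25·log₂(1/0.25) + 0.31·log₂(1/0.31) + 0.12·log₂(1/0.12) = 1.9169 bits.
RT = 210 + 165 × 1.9169 = 526.29 ms.

526 ms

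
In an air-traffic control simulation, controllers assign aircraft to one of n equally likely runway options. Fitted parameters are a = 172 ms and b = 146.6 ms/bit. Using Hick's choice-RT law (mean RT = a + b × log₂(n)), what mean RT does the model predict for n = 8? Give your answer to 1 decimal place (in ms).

611.8 ms

log₂(8) = 3 bits, so RT = 172 + 146.6 × 3 ≈ 611.800 ms.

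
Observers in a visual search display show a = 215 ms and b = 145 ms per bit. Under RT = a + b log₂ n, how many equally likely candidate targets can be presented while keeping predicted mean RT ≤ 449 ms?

3

Information budget: (449 − 215)/145 = 1.6138 bits, so n ≤ 2^1.6138 = 3.061 → at most 3.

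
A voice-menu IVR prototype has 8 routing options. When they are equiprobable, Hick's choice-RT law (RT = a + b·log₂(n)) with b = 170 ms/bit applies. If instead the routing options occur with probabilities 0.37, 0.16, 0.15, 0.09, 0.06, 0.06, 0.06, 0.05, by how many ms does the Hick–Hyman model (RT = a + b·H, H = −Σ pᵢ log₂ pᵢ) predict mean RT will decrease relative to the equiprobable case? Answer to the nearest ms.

64 ms

Equiprobable entropy H₀ = log₂ 8 = 3.0000 bits.
Skewed entropy H = −Σ pᵢ log₂ pᵢ = 2.6236 bits.
ΔRT = b·(H₀ − H) = 170 × 0.3764 = 63.98 ms.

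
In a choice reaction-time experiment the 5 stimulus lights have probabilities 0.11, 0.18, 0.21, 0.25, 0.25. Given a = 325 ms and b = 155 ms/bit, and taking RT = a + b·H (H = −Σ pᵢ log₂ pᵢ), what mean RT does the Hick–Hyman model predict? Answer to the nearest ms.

Entropy contributions −pᵢ log₂ pᵢ: 0.3503, 0.4453, 0.4728, 0.5000, 0.5000; sum H = 2.2684 bits.
RT = a + bH = 325 + 155·2.2684 = 676.60 ms.

677 ms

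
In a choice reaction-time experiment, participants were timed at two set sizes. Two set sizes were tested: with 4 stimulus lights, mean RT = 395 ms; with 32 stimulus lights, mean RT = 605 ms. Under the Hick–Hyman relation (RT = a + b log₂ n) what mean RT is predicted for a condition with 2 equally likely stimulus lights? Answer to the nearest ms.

325 ms

RT is linear in log₂ n, so two points fix the line:
  b = (605 − 395) / (log₂ 32 − log₂ 4) = 210 / (5 − 2) = 70 ms/bit
  a = 395 − 70 × 2 = 255 ms
Then RT(2) = 255 + 70 × log₂ 2 = 255 + 70 × 1 ≈ 325.000 ms.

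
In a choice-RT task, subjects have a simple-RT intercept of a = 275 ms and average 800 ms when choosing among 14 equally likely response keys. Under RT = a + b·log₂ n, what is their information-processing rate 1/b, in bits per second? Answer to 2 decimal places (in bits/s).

b = (800 − 275)/log₂ 14 = 525/3.8074 = 137.891 ms per bit = 0.13789 s/bit; the reciprocal is 7.252 bits/s.

7.25 bits/s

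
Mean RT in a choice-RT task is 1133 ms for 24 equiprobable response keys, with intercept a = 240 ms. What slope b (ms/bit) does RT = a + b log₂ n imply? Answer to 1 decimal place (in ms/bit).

194.8 ms/bit

b = (1133 − 240) / log₂(24) = 893 / 4.5850 = 194.767 ms/bit.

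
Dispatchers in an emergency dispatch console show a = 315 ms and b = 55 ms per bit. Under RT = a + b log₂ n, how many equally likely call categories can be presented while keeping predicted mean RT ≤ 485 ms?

8

55·log₂ n ≤ 485 − 315 = 170, giving log₂ n ≤ 3.0909 and n ≤ 8.520. The largest whole number is 8.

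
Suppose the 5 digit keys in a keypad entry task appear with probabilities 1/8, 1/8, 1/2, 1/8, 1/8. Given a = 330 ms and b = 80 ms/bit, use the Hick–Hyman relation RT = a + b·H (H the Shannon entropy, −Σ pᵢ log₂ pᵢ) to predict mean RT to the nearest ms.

490 ms

H = −Σ pᵢ log₂ pᵢ = 0.125·3 + 0.125·3 + 0.5·1 + 0.125·3 + 0.125·3 = 2.000 bits.
RT = 330 + 80 × 2.000 = 490.00 ms.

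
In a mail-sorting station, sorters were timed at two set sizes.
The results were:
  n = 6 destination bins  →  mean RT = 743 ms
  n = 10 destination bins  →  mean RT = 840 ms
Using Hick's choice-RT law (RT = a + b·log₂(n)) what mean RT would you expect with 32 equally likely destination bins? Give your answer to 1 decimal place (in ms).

1060.9 ms

Solve the two-equation system in a and b:
  b = (840 − 743) / (log₂ 10 − log₂ 6) = 97 / (3.3219 − 2.5850) = 131.621 ms/bit
  a = 743 − 131.621 × 2.5850 = 402.765 ms
Then RT(32) = 402.765 + 131.621 × log₂ 32 = 402.765 + 131.621 × 5 ≈ 1060.869 ms.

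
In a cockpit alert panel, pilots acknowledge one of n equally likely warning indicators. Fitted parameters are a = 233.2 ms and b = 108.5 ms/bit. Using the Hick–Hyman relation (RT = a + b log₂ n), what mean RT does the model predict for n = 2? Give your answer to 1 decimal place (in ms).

log₂(2) = 1 bits, so RT = 233.2 + 108.5 × 1 ≈ 341.700 ms.

341.7 ms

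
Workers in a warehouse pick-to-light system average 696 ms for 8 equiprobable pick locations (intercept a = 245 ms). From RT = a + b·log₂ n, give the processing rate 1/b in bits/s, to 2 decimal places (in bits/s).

6.65 bits/s

Choice component = 696 − 245 = 451 ms over log₂(8) = 3 bits.
b = 451 / 3 = 150.333 ms/bit, so 1/b = 6.652 bits/s.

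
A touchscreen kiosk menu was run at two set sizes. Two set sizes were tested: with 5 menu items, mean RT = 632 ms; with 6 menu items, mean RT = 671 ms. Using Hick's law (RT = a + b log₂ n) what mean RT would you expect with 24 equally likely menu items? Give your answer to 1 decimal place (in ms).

Solve the two-equation system in a and b:
  b = (671 − 632) / (log₂ 6 − log₂ 5) = 39 / (2.5850 − 2.3219) = 148.270 ms/bit
  a = 632 − 148.270 × 2.3219 = 287.729 ms
Then RT(24) = 287.729 + 148.270 × log₂ 24 = 287.729 + 148.270 × 4.5850 ≈ 967.539 ms.

967.5 ms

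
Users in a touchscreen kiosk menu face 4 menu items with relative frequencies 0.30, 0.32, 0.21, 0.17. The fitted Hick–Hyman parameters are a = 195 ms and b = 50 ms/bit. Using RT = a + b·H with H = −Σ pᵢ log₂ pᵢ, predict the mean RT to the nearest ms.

Entropy contributions −pᵢ log₂ pᵢ: 0.5211, 0.5260, 0.4728, 0.4346; sum H = 1.9545 bits.
RT = a + bH = 195 + 50·1.9545 = 292.73 ms.

293 ms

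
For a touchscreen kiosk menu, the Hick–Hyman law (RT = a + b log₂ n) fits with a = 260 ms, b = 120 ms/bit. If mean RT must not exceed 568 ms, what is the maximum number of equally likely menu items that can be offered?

5

Information budget: (568 − 260)/120 = 2.5667 bits, so n ≤ 2^2.5667 = 5.924 → at most 5.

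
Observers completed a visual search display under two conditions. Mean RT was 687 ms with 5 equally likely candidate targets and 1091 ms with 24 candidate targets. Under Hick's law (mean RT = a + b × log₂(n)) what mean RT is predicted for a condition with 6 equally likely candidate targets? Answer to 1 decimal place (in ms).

RT is linear in log₂ n, so two points fix the line:
  b = (1091 − 687) / (log₂ 24 − log₂ 5) = 404 / (4.5850 − 2.3219) = 178.521 ms/bit
  a = 687 − 178.521 × 2.3219 = 272.486 ms
Then RT(6) = 272.486 + 178.521 × log₂ 6 = 272.486 + 178.521 × 2.5850 ≈ 733.957 ms.

734.0 ms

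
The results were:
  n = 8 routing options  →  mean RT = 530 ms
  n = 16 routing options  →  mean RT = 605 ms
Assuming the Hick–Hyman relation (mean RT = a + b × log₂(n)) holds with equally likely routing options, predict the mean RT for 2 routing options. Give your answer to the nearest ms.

380 ms

Fit slope and intercept:
  b = (605 − 530) / (log₂ 16 − log₂ 8) = 75 / (4 − 3) = 75 ms/bit
  a = 530 − 75 × 3 = 305 ms
Then RT(2) = 305 + 75 × log₂ 2 = 305 + 75 × 1 ≈ 380.000 ms.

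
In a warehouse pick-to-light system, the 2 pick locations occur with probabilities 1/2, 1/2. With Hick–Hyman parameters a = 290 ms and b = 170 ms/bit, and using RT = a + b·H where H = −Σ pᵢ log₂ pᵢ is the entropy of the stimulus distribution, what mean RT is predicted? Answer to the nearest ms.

Each term −pᵢ log₂ pᵢ: 0.5·1 + 0.5·1; summed, H = 1.000 bits.
Mean RT = a + bH = 290 + 170·1.000 = 460.00 ms.

460 ms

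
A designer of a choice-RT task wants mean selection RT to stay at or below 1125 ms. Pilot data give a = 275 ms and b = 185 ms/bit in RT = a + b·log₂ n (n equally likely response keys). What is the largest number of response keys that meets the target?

24

185·log₂ n ≤ 1125 − 275 = 850, giving log₂ n ≤ 4.5946 and n ≤ 24.161. The largest whole number is 24.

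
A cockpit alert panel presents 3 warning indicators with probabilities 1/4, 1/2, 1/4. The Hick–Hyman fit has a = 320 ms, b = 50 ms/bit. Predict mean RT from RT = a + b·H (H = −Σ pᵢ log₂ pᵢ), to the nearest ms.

Each term −pᵢ log₂ pᵢ: 0.25·2 + 0.5·1 + 0.25·2; summed, H = 1.500 bits.
Mean RT = a + bH = 320 + 50·1.500 = 395.00 ms.

395 ms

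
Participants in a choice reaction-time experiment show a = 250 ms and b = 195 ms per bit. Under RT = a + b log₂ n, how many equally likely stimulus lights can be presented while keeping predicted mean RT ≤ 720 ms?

Set 250 + 195·log₂ n ≤ 720 → log₂ n ≤ (720 − 250)/195 = 2.4103.
So n ≤ 2^2.4103 = 5.316; the largest integer n is 5.

5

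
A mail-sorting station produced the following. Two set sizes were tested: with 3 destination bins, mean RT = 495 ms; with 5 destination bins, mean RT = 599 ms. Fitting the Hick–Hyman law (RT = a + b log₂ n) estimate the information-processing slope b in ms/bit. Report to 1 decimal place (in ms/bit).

b = (RT₂ − RT₁)/(log₂ n₂ − log₂ n₁) = (599 − 495)/(2.3219 − 1.5850) = 141.119 ms/bit.

141.1 ms/bit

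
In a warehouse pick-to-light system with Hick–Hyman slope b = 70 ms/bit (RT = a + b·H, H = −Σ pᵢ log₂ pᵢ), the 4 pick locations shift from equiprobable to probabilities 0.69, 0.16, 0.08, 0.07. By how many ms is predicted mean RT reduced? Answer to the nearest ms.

45 ms

Equiprobable entropy H₀ = log₂ 4 = 2.0000 bits.
Skewed entropy H = −Σ pᵢ log₂ pᵢ = 1.3525 bits.
ΔRT = b·(H₀ − H) = 70 × 0.6475 = 45.33 ms.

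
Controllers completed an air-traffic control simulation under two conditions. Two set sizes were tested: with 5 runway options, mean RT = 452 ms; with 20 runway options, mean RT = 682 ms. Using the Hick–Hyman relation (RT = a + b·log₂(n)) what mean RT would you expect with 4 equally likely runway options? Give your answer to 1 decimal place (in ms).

415.0 ms

RT is linear in log₂ n, so two points fix the line:
  b = (682 − 452) / (log₂ 20 − log₂ 5) = 230 / (4.3219 − 2.3219) = 115.000 ms/bit
  a = 452 − 115.000 × 2.3219 = 184.978 ms
Then RT(4) = 184.978 + 115.000 × log₂ 4 = 184.978 + 115.000 × 2 ≈ 414.978 ms.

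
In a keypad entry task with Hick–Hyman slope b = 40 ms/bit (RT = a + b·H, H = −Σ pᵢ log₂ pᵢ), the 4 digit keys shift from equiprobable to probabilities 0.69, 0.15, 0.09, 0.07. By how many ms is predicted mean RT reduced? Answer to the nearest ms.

26 ms

The RT saving is b·ΔH. Equiprobable H₀ = log₂(4) = 2.0000 bits; with the given probabilities H = 1.3611 bits.
b·(H₀ − H) = 40 × (2.0000 − 1.3611) = 25.55 ms.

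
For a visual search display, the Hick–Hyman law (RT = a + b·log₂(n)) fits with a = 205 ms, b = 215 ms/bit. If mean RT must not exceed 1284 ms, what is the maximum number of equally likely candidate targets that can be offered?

32

215·log₂ n ≤ 1284 − 205 = 1079, giving log₂ n ≤ 5.0186 and n ≤ 32.415. The largest whole number is 32.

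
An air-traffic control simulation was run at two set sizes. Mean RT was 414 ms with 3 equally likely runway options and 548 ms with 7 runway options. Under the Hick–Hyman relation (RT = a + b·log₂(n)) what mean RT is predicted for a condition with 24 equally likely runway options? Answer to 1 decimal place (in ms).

Fit slope and intercept:
  b = (548 − 414) / (log₂ 7 − log₂ 3) = 134 / (2.8074 − 1.5850) = 109.621 ms/bit
  a = 414 − 109.621 × 1.5850 = 240.255 ms
Then RT(24) = 240.255 + 109.621 × log₂ 24 = 240.255 + 109.621 × 4.5850 ≈ 742.863 ms.

742.9 ms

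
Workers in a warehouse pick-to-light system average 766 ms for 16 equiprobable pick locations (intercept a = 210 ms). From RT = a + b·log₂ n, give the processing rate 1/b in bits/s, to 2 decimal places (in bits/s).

Choice component = 766 − 210 = 556 ms over log₂(16) = 4 bits.
b = 556 / 4 = 139.000 ms/bit, so 1/b = 7.194 bits/s.

7.19 bits/s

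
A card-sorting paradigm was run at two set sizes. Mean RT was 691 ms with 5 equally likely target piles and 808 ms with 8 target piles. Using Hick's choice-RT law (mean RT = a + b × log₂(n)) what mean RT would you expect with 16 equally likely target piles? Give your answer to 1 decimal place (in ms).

Solve the two-equation system in a and b:
  b = (808 − 691) / (log₂ 8 − log₂ 5) = 117 / (3 − 2.3219) = 172.548 ms/bit
  a = 691 − 172.548 × 2.3219 = 290.356 ms
Then RT(16) = 290.356 + 172.548 × log₂ 16 = 290.356 + 172.548 × 4 ≈ 980.548 ms.

980.5 ms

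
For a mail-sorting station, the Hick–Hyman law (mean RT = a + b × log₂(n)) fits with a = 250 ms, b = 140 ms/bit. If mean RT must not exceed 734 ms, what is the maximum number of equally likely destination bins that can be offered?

Set 250 + 140·log₂ n ≤ 734 → log₂ n ≤ (734 − 250)/140 = 3.4571.
So n ≤ 2^3.4571 = 10.983; the largest integer n is 10.

10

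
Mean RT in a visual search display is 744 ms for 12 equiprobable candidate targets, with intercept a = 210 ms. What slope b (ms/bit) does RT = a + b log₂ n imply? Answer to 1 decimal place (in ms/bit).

149.0 ms/bit

log₂(12) = 3.5850 bits.
b = (RT − a)/log₂ n = (744 − 210) / 3.5850 = 148.956 ms/bit.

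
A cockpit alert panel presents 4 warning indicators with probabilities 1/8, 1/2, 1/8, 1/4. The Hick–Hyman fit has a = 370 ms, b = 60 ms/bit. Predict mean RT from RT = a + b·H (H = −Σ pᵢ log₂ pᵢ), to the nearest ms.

475 ms

H = −Σ pᵢ log₂ pᵢ = 0.125·3 + 0.5·1 + 0.125·3 + 0.25·2 = 1.750 bits.
RT = 370 + 60 × 1.750 = 475.00 ms.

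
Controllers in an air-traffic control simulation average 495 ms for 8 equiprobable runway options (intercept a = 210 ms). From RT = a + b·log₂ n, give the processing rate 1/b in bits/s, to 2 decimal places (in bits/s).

10.53 bits/s

b = (495 − 210)/log₂ 8 = 285/3 = 95.000 ms per bit = 0.09500 s/bit; the reciprocal is 10.526 bits/s.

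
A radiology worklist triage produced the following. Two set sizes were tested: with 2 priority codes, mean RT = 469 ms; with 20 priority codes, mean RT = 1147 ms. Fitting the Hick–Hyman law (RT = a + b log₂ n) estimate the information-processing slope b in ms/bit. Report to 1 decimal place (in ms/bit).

204.1 ms/bit

The slope on a log₂ axis is (1147 − 469) / (4.3219 − 1) = 204.098 ms/bit.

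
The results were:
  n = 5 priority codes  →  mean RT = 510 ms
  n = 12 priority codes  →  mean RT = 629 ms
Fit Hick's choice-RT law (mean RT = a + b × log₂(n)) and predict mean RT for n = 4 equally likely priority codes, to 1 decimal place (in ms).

479.7 ms

RT is linear in log₂ n, so two points fix the line:
  b = (629 − 510) / (log₂ 12 − log₂ 5) = 119 / (3.5850 − 2.3219) = 94.218 ms/bit
  a = 510 − 94.218 × 2.3219 = 291.234 ms
Then RT(4) = 291.234 + 94.218 × log₂ 4 = 291.234 + 94.218 × 2 ≈ 479.669 ms.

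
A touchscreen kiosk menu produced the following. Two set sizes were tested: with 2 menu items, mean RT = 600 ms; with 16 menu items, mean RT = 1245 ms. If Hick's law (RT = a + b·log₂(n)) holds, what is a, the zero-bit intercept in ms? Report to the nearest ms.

The slope on a log₂ axis is (1245 − 600) / (4 − 1) = 215 ms/bit.
Intercept: a = 600 − 215·log₂(2) = 385.000 ms.

385 ms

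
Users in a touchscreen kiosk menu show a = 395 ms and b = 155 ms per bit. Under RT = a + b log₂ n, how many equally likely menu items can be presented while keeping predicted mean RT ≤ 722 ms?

4

Information budget: (722 − 395)/155 = 2.1097 bits, so n ≤ 2^2.1097 = 4.316 → at most 4.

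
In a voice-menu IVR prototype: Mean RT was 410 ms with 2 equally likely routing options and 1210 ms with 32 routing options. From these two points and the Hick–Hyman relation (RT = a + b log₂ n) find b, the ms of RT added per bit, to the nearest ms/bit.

200 ms/bit

The slope on a log₂ axis is (1210 − 410) / (5 − 1) = 200 ms/bit.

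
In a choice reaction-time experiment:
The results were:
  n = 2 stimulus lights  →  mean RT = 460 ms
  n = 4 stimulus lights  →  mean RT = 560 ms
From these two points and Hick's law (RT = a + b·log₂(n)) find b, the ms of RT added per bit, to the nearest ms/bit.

The slope on a log₂ axis is (560 − 460) / (2 − 1) = 100 ms/bit.

100 ms/bit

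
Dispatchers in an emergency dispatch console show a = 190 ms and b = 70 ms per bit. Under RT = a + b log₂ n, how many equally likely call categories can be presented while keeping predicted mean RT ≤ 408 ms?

8

Information budget: (408 − 190)/70 = 3.1143 bits, so n ≤ 2^3.1143 = 8.660 → at most 8.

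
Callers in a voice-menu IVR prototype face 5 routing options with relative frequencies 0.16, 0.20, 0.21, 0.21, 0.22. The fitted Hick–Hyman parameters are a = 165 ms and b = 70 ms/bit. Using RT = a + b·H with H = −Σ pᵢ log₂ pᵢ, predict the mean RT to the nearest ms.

Entropy contributions −pᵢ log₂ pᵢ: 0.4230, 0.4644, 0.4728, 0.4728, 0.4806; sum H = 2.3136 bits.
RT = a + bH = 165 + 70·2.3136 = 326.95 ms.

327 ms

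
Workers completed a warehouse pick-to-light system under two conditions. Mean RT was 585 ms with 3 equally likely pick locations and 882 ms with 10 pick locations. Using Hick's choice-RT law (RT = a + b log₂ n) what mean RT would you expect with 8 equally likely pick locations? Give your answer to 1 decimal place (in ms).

Fit slope and intercept:
  b = (882 − 585) / (log₂ 10 − log₂ 3) = 297 / (3.3219 − 1.5850) = 170.988 ms/bit
  a = 585 − 170.988 × 1.5850 = 313.991 ms
Then RT(8) = 313.991 + 170.988 × log₂ 8 = 313.991 + 170.988 × 3 ≈ 826.954 ms.

827.0 ms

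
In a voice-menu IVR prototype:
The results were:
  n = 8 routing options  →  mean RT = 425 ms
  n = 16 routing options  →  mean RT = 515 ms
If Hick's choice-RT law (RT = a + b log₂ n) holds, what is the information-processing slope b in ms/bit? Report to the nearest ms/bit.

Slope: b = (515 − 425) / (log₂ 16 − log₂ 8) = 90/1.0000 = 90 ms/bit.

90 ms/bit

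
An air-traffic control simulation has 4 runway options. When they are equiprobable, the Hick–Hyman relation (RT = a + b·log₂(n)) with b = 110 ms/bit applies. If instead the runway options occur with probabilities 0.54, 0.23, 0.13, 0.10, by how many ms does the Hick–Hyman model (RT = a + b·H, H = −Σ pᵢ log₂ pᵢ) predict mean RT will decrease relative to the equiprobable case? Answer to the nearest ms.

The RT saving is b·ΔH. Equiprobable H₀ = log₂(4) = 2.0000 bits; with the given probabilities H = 1.6825 bits.
b·(H₀ − H) = 110 × (2.0000 − 1.6825) = 34.92 ms.

35 ms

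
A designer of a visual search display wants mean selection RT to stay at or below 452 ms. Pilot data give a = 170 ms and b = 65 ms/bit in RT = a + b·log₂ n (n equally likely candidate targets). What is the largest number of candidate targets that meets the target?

Information budget: (452 − 170)/65 = 4.3385 bits, so n ≤ 2^4.3385 = 20.231 → at most 20.

20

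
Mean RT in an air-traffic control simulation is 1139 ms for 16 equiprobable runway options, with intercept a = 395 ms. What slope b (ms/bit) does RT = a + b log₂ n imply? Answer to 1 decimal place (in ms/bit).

16 alternatives carry log₂ 16 = 4 bits; the choice cost is 1139 − 395 = 744 ms, so b = 744/4 = 186.000 ms/bit.

186.0 ms/bit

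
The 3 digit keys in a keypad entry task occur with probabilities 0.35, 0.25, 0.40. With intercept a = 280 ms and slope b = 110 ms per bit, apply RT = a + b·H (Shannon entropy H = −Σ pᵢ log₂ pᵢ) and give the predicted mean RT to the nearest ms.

H = 0.35·log₂(1/0.35) + 0.25·log₂(1/0.25) + 0.40·log₂(1/0.40) = 1.5589 bits.
RT = 280 + 110 × 1.5589 = 451.48 ms.

451 ms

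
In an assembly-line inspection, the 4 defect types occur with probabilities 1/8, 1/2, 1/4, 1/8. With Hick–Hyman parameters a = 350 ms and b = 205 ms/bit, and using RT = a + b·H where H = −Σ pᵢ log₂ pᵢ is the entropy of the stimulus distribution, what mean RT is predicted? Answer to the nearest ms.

Each term −pᵢ log₂ pᵢ: 0.125·3 + 0.5·1 + 0.25·2 + 0.125·3; summed, H = 1.750 bits.
Mean RT = a + bH = 350 + 205·1.750 = 708.75 ms.

709 ms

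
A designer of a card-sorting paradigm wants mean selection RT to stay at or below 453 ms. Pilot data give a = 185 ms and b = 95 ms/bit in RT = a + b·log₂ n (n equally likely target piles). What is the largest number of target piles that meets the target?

7

95·log₂ n ≤ 453 − 185 = 268, giving log₂ n ≤ 2.8211 and n ≤ 7.067. The largest whole number is 7.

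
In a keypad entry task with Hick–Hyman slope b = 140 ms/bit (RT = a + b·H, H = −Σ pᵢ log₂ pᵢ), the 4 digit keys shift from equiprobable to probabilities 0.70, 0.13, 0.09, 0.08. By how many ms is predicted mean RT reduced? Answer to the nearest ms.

Equiprobable entropy H₀ = log₂ 4 = 2.0000 bits.
Skewed entropy H = −Σ pᵢ log₂ pᵢ = 1.3470 bits.
ΔRT = b·(H₀ − H) = 140 × 0.6530 = 91.42 ms.

91 ms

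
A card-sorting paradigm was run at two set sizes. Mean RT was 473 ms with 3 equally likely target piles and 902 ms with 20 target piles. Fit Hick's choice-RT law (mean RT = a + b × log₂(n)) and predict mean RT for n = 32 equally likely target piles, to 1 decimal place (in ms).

RT is linear in log₂ n, so two points fix the line:
  b = (902 − 473) / (log₂ 20 − log₂ 3) = 429 / (4.3219 − 1.5850) = 156.743 ms/bit
  a = 473 − 156.743 × 1.5850 = 224.568 ms
Then RT(32) = 224.568 + 156.743 × log₂ 32 = 224.568 + 156.743 × 5 ≈ 1008.283 ms.

1008.3 ms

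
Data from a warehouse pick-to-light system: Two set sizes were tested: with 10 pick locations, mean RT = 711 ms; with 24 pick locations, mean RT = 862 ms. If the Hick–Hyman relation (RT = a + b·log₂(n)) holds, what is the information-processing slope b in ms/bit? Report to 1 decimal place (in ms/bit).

b = (RT₂ − RT₁)/(log₂ n₂ − log₂ n₁) = (862 − 711)/(4.5850 − 3.3219) = 119.553 ms/bit.

119.6 ms/bit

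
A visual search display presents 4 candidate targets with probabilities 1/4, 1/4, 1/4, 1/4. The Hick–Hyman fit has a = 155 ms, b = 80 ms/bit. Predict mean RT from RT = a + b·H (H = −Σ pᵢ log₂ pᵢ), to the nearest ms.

H = −Σ pᵢ log₂ pᵢ = 0.25·2 + 0.25·2 + 0.25·2 + 0.25·2 = 2.000 bits.
RT = 155 + 80 × 2.000 = 315.00 ms.

315 ms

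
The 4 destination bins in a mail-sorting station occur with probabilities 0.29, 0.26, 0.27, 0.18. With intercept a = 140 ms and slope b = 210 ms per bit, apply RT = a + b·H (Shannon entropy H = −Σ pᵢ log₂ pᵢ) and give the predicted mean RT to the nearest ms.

H = 0.29·log₂(1/0.29) + 0.26·log₂(1/0.26) + 0.27·log₂(1/0.27) + 0.18·log₂(1/0.18) = 1.9785 bits.
RT = 140 + 210 × 1.9785 = 555.49 ms.

555 ms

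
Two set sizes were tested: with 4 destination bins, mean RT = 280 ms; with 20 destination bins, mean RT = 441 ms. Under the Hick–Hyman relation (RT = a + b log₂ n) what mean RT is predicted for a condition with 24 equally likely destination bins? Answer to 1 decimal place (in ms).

Fit slope and intercept:
  b = (441 − 280) / (log₂ 20 − log₂ 4) = 161 / (4.3219 − 2) = 69.339 ms/bit
  a = 280 − 69.339 × 2 = 141.322 ms
Then RT(24) = 141.322 + 69.339 × log₂ 24 = 141.322 + 69.339 × 4.5850 ≈ 459.239 ms.

459.2 ms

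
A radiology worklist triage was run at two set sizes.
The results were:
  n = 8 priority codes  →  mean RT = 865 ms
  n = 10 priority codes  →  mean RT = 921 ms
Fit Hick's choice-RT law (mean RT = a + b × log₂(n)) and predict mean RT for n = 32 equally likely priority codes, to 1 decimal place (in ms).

Fit slope and intercept:
  b = (921 − 865) / (log₂ 10 − log₂ 8) = 56 / (3.3219 − 3) = 173.952 ms/bit
  a = 865 − 173.952 × 3 = 343.144 ms
Then RT(32) = 343.144 + 173.952 × log₂ 32 = 343.144 + 173.952 × 5 ≈ 1212.904 ms.

1212.9 ms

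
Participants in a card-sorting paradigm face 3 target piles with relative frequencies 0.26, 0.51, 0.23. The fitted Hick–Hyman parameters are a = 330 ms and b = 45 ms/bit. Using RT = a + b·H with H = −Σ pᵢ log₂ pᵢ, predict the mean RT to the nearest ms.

397 ms

Entropy contributions −pᵢ log₂ pᵢ: 0.5053, 0.4954, 0.4877; sum H = 1.4884 bits.
RT = a + bH = 330 + 45·1.4884 = 396.98 ms.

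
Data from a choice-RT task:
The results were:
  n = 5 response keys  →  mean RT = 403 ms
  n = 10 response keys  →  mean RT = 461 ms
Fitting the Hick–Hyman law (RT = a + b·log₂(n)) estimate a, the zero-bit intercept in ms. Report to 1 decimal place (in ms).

The slope on a log₂ axis is (461 − 403) / (3.3219 − 2.3219) = 58.000 ms/bit.
a = RT₁ − b·log₂ n₁ = 403 − 58.000 × 2.3219 = 268.328 ms.

268.3 ms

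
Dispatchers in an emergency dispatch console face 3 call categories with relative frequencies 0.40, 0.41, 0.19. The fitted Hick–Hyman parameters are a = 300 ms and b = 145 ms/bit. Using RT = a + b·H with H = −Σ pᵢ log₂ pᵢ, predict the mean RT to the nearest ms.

H = 0.40·log₂(1/0.40) + 0.41·log₂(1/0.41) + 0.19·log₂(1/0.19) = 1.5114 bits.
RT = 300 + 145 × 1.5114 = 519.15 ms.

519 ms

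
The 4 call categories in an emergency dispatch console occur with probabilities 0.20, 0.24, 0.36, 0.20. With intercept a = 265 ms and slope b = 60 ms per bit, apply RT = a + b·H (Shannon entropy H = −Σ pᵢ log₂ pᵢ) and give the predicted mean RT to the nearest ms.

382 ms

H = 0.20·log₂(1/0.20) + 0.24·log₂(1/0.24) + 0.36·log₂(1/0.36) + 0.20·log₂(1/0.20) = 1.9535 bits.
RT = 265 + 60 × 1.9535 = 382.21 ms.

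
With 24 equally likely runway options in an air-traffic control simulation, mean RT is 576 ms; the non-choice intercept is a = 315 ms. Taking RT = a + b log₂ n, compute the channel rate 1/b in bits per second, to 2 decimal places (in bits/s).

Choice component = 576 − 315 = 261 ms over log₂(24) = 4.5850 bits.
b = 261 / 4.5850 = 56.925 ms/bit, so 1/b = 17.567 bits/s.

17.57 bits/s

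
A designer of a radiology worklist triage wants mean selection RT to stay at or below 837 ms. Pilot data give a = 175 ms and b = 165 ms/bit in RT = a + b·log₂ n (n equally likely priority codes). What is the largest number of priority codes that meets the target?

16

Set 175 + 165·log₂ n ≤ 837 → log₂ n ≤ (837 − 175)/165 = 4.0121.
So n ≤ 2^4.0121 = 16.135; the largest integer n is 16.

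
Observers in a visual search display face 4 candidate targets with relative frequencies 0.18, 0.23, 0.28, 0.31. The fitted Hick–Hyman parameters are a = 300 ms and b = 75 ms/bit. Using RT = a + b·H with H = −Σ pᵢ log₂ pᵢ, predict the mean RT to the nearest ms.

H = 0.18·log₂(1/0.18) + 0.23·log₂(1/0.23) + 0.28·log₂(1/0.28) + 0.31·log₂(1/0.31) = 1.9710 bits.
RT = 300 + 75 × 1.9710 = 447.82 ms.

448 ms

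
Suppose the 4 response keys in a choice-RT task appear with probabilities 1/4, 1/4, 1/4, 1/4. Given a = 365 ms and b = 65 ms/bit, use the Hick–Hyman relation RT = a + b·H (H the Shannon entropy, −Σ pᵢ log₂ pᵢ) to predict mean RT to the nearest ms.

495 ms

H = −Σ pᵢ log₂ pᵢ = 0.25·2 + 0.25·2 + 0.25·2 + 0.25·2 = 2.000 bits.
RT = 365 + 65 × 2.000 = 495.00 ms.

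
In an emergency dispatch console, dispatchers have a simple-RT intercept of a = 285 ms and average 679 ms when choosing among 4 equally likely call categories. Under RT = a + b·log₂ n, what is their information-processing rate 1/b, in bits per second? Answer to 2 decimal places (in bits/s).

5.08 bits/s

b = (679 − 285)/log₂ 4 = 394/2 = 197.000 ms per bit = 0.19700 s/bit; the reciprocal is 5.076 bits/s.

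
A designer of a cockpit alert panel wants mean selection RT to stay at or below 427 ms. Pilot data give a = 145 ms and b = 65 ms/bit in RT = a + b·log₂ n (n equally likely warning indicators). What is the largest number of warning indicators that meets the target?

Information budget: (427 − 145)/65 = 4.3385 bits, so n ≤ 2^4.3385 = 20.231 → at most 20.

20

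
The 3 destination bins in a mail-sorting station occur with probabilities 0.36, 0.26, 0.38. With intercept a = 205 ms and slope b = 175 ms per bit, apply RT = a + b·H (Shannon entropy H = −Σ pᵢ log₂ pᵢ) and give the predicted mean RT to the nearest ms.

H = 0.36·log₂(1/0.36) + 0.26·log₂(1/0.26) + 0.38·log₂(1/0.38) = 1.5664 bits.
RT = 205 + 175 × 1.5664 = 479.11 ms.

479 ms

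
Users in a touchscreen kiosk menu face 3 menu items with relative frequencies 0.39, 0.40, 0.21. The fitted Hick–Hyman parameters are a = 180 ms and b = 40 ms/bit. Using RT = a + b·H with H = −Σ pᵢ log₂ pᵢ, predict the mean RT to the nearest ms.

Entropy contributions −pᵢ log₂ pᵢ: 0.5298, 0.5288, 0.4728; sum H = 1.5314 bits.
RT = a + bH = 180 + 40·1.5314 = 241.26 ms.

241 ms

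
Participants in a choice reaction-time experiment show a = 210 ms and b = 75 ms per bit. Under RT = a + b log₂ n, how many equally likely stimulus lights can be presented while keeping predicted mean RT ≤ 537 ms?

Set 210 + 75·log₂ n ≤ 537 → log₂ n ≤ (537 − 210)/75 = 4.3600.
So n ≤ 2^4.3600 = 20.535; the largest integer n is 20.

20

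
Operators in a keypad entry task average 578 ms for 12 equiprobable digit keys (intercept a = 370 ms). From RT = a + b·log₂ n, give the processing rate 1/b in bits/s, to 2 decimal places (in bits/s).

17.24 bits/s

Choice component = 578 − 370 = 208 ms over log₂(12) = 3.5850 bits.
b = 208 / 3.5850 = 58.020 ms/bit, so 1/b = 17.235 bits/s.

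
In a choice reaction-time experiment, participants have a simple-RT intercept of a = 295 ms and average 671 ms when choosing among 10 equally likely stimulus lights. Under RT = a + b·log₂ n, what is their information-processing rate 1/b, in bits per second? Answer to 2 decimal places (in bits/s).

Choice component = 671 − 295 = 376 ms over log₂(10) = 3.3219 bits.
b = 376 / 3.3219 = 113.187 ms/bit, so 1/b = 8.835 bits/s.

8.83 bits/s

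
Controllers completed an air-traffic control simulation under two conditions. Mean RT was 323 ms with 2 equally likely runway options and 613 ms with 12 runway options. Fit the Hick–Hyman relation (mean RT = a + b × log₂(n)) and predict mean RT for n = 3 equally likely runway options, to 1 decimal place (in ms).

With log₂ n on the abscissa the relation is linear; from the two conditions:
  b = (613 − 323) / (log₂ 12 − log₂ 2) = 290 / (3.5850 − 1) = 112.187 ms/bit
  a = 323 − 112.187 × 1 = 210.813 ms
Then RT(3) = 210.813 + 112.187 × log₂ 3 = 210.813 + 112.187 × 1.5850 ≈ 388.625 ms.

388.6 ms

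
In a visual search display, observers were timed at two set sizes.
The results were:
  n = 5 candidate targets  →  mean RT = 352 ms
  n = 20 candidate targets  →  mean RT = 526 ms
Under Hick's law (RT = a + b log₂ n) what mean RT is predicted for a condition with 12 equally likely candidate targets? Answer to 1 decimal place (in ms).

461.9 ms

Solve the two-equation system in a and b:
  b = (526 − 352) / (log₂ 20 − log₂ 5) = 174 / (4.3219 − 2.3219) = 87.000 ms/bit
  a = 352 − 87.000 × 2.3219 = 149.992 ms
Then RT(12) = 149.992 + 87.000 × log₂ 12 = 149.992 + 87.000 × 3.5850 ≈ 461.884 ms.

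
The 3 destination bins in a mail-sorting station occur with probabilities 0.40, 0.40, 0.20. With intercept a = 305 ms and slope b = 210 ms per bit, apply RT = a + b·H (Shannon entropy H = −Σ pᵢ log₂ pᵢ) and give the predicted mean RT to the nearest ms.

H = 0.40·log₂(1/0.40) + 0.40·log₂(1/0.40) + 0.20·log₂(1/0.20) = 1.5219 bits.
RT = 305 + 210 × 1.5219 = 624.60 ms.

625 ms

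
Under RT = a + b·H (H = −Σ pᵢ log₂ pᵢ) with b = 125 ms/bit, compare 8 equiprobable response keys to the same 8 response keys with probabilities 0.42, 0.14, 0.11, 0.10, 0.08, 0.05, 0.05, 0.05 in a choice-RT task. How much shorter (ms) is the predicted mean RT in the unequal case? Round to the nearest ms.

57 ms

Equiprobable entropy H₀ = log₂ 8 = 3.0000 bits.
Skewed entropy H = −Σ pᵢ log₂ pᵢ = 2.5450 bits.
ΔRT = b·(H₀ − H) = 125 × 0.4550 = 56.87 ms.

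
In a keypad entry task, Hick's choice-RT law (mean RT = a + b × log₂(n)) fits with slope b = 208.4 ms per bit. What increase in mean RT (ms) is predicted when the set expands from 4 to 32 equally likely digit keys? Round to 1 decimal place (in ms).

625.2 ms

The intercept a cancels: ΔRT = b·(log₂ n₂ − log₂ n₁) = b·log₂(n₂/n₁).
log₂(32) − log₂(4) = log₂(32/4) = log₂(8) = 3.
ΔRT = 208.4 × 3.0000 = 625.200 ms.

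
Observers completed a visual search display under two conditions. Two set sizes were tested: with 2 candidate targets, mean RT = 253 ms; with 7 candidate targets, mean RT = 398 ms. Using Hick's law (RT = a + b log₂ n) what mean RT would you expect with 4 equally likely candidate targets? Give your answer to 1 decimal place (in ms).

333.2 ms

Solve the two-equation system in a and b:
  b = (398 − 253) / (log₂ 7 − log₂ 2) = 145 / (2.8074 − 1) = 80.228 ms/bit
  a = 253 − 80.228 × 1 = 172.772 ms
Then RT(4) = 172.772 + 80.228 × log₂ 4 = 172.772 + 80.228 × 2 ≈ 333.228 ms.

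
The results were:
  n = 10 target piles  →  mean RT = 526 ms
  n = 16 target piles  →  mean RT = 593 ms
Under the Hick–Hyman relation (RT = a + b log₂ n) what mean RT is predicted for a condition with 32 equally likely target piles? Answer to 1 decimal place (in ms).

691.8 ms

RT is linear in log₂ n, so two points fix the line:
  b = (593 − 526) / (log₂ 16 − log₂ 10) = 67 / (4 − 3.3219) = 98.810 ms/bit
  a = 526 − 98.810 × 3.3219 = 197.762 ms
Then RT(32) = 197.762 + 98.810 × log₂ 32 = 197.762 + 98.810 × 5 ≈ 691.810 ms.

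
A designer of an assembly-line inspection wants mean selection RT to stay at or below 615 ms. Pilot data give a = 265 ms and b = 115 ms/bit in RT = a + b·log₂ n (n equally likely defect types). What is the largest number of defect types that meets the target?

8

115·log₂ n ≤ 615 − 265 = 350, giving log₂ n ≤ 3.0435 and n ≤ 8.245. The largest whole number is 8.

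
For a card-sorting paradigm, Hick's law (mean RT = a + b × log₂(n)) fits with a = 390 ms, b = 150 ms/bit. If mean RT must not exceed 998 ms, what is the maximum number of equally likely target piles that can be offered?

Information budget: (998 − 390)/150 = 4.0533 bits, so n ≤ 2^4.0533 = 16.603 → at most 16.

16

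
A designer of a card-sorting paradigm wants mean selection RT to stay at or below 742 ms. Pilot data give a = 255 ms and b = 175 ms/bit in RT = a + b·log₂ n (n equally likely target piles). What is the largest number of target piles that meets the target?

6

Set 255 + 175·log₂ n ≤ 742 → log₂ n ≤ (742 − 255)/175 = 2.7829.
So n ≤ 2^2.7829 = 6.882; the largest integer n is 6.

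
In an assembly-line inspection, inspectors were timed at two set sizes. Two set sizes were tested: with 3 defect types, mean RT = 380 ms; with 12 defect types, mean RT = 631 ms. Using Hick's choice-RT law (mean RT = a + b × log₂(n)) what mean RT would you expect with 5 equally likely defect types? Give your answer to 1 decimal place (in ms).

Solve the two-equation system in a and b:
  b = (631 − 380) / (log₂ 12 − log₂ 3) = 251 / (3.5850 − 1.5850) = 125.500 ms/bit
  a = 380 − 125.500 × 1.5850 = 181.087 ms
Then RT(5) = 181.087 + 125.500 × log₂ 5 = 181.087 + 125.500 × 2.3219 ≈ 472.489 ms.

472.5 ms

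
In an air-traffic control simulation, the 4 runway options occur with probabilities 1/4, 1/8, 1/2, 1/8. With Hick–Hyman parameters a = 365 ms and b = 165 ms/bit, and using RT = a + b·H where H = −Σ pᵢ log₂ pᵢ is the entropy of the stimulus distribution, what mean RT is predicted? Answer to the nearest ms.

Each term −pᵢ log₂ pᵢ: 0.25·2 + 0.125·3 + 0.5·1 + 0.125·3; summed, H = 1.750 bits.
Mean RT = a + bH = 365 + 165·1.750 = 653.75 ms.

654 ms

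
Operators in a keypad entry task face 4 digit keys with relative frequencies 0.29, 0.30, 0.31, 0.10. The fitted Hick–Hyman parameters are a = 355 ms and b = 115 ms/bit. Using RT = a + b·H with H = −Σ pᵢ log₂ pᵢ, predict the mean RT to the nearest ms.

H = 0.29·log₂(1/0.29) + 0.30·log₂(1/0.30) + 0.31·log₂(1/0.31) + 0.10·log₂(1/0.10) = 1.8950 bits.
RT = 355 + 115 × 1.8950 = 572.92 ms.

573 ms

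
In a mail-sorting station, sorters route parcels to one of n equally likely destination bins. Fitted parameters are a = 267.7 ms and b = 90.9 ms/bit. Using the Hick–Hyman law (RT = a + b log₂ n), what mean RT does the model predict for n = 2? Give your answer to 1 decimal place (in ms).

358.6 ms

log₂(2) = 1 bits, so RT = 267.7 + 90.9 × 1 ≈ 358.600 ms.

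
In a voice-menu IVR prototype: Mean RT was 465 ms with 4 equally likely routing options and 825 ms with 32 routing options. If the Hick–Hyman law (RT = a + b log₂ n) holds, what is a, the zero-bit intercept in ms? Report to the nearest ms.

The slope on a log₂ axis is (825 − 465) / (5 − 2) = 120 ms/bit.
Intercept: a = 465 − 120·log₂(4) = 225.000 ms.

225 ms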